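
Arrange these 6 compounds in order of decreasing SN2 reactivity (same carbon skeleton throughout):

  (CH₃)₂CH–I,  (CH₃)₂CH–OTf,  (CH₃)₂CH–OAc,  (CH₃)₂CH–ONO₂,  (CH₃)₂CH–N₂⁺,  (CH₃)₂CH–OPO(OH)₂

(CH₃)₂CH–N₂⁺ > (CH₃)₂CH–OTf > (CH₃)₂CH–I > (CH₃)₂CH–ONO₂ > (CH₃)₂CH–OPO(OH)₂ > (CH₃)₂CH–OAc

The skeletons are identical, so relative rate is governed entirely by leaving-group ability.
Leaving-group ability tracks the stability of the departed species; conjugate-acid pKₐ is the usual yardstick (lower pKₐ → better LG).
(CH₃)₂CH–N₂⁺ loses N₂: no meaningful conjugate acid; N₂ departs as an exceptionally stable neutral molecule
(CH₃)₂CH–OTf loses OTf⁻: pKₐ(CF₃SO₃H (triflic acid)) ≈ -14
(CH₃)₂CH–I loses I⁻: pKₐ(HI) ≈ -10
(CH₃)₂CH–ONO₂ loses NO₃⁻: pKₐ(HNO₃) ≈ -1.3
(CH₃)₂CH–OPO(OH)₂ loses H₂PO₄⁻: pKₐ(H₃PO₄) ≈ 2.1
(CH₃)₂CH–OAc loses AcO⁻: pKₐ(CH₃COOH) ≈ 4.8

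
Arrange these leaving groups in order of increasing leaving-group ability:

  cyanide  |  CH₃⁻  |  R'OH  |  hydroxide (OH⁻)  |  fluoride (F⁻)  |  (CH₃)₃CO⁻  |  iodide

Rank by basicity of the departing species: weakest base leaves most easily.
iodide: pKₐ(HI) ≈ -10
R'OH: pKₐ(R'OH₂⁺) ≈ -2.4
fluoride (F⁻): pKₐ(HF) ≈ 3.2 — small and strongly basic; the poor halide leaving group
cyanide: pKₐ(HCN) ≈ 9.2
hydroxide (OH⁻): pKₐ(H₂O) ≈ 15.7 — strong base; essentially never leaves without prior activation
(CH₃)₃CO⁻: pKₐ(t-BuOH) ≈ 18 — bulky, strongly basic alkoxide
CH₃⁻: pKₐ(CH₄) ≈ 48 — unstabilised carbanion; the worst conceivable leaving group
Listed from poorest to best leaving group as asked.

CH₃⁻ < (CH₃)₃CO⁻ < hydroxide (OH⁻) < cyanide < fluoride (F⁻) < R'OH < iodide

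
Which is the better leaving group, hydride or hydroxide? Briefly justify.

hydroxide is the better leaving group.
pKₐ(H₂O) ≈ 15.7 versus pKₐ(H₂) ≈ 36: hydroxide is the much weaker base.
Strong base; essentially never leaves without prior activation.

hydroxide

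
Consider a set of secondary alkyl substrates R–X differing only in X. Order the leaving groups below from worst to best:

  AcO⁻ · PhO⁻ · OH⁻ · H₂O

OH⁻ < PhO⁻ < AcO⁻ < H₂O

Leaving-group ability tracks the stability of the departed species; conjugate-acid pKₐ is the usual yardstick (lower pKₐ → better LG).
H₂O: pKₐ(H₃O⁺) ≈ -1.7
AcO⁻: pKₐ(CH₃COOH) ≈ 4.8 — resonance-stabilised but still a weak base
PhO⁻: pKₐ(C₆H₅OH (phenol)) ≈ 10 — resonance into the ring helps, but still a poor LG
OH⁻: pKₐ(H₂O) ≈ 15.7 — strong base; essentially never leaves without prior activation
The question asks for worst first, so the sequence is read in increasing leaving-group ability.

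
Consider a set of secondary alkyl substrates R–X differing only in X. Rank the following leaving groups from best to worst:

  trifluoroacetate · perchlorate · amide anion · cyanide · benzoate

perchlorate > trifluoroacetate > benzoate > cyanide > amide anion

Leaving-group ability tracks the stability of the departed species; conjugate-acid pKₐ is the usual yardstick (lower pKₐ → better LG).
perchlorate: pKₐ(HClO₄) ≈ -10
trifluoroacetate: pKₐ(CF₃COOH) ≈ 0.2 — strongly electron-withdrawing CF₃ stabilises the carboxylate
benzoate: pKₐ(C₆H₅COOH) ≈ 4.2
cyanide: pKₐ(HCN) ≈ 9.2 — sp carbon stabilises the charge somewhat, but still a poor LG
amide anion: pKₐ(NH₃) ≈ 38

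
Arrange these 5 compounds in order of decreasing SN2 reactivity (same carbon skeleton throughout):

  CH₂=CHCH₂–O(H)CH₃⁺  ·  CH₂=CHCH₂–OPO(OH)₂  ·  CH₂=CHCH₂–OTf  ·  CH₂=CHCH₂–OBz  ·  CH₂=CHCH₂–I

Identical carbon frameworks mean the comparison reduces to leaving-group quality.
The more stable X⁻ (or X) is on its own — i.e. the weaker a base it is — the better a leaving group it makes.
CH₂=CHCH₂–OTf loses OTf⁻: pKₐ(CF₃SO₃H (triflic acid)) ≈ -14
CH₂=CHCH₂–I loses I⁻: pKₐ(HI) ≈ -10
CH₂=CHCH₂–O(H)CH₃⁺ loses R'OH: pKₐ(R'OH₂⁺) ≈ -2.4
CH₂=CHCH₂–OPO(OH)₂ loses H₂PO₄⁻: pKₐ(H₃PO₄) ≈ 2.1
CH₂=CHCH₂–OBz loses PhCOO⁻: pKₐ(C₆H₅COOH) ≈ 4.2

CH₂=CHCH₂–OTf > CH₂=CHCH₂–I > CH₂=CHCH₂–O(H)CH₃⁺ > CH₂=CHCH₂–OPO(OH)₂ > CH₂=CHCH₂–OBz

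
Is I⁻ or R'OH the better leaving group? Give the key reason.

I⁻ is the better leaving group.
pKₐ(HI) ≈ -10 versus pKₐ(R'OH₂⁺) ≈ -2.4: I⁻ is the much weaker base.
Large, highly polarisable; very weak base.

I⁻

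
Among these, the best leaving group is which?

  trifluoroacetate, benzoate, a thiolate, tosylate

tosylate

Leaving-group ability tracks the stability of the departed species; conjugate-acid pKₐ is the usual yardstick (lower pKₐ → better LG).
tosylate: pKₐ(p-CH₃C₆H₄SO₃H (TsOH)) ≈ -2.8
trifluoroacetate: pKₐ(CF₃COOH) ≈ 0.2
benzoate: pKₐ(C₆H₅COOH) ≈ 4.2
a thiolate: pKₐ(RSH (a thiol)) ≈ 10.5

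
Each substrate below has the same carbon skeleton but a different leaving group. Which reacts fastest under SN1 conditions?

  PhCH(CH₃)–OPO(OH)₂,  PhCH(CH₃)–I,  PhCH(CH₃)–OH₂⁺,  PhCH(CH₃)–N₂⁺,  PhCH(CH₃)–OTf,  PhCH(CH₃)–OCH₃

PhCH(CH₃)–N₂⁺

Same R in every case — rank the leaving groups.
A good leaving group is a weak base: the lower the pKₐ of its conjugate acid, the more readily it departs.
PhCH(CH₃)–N₂⁺ loses N₂: no meaningful conjugate acid; N₂ departs as an exceptionally stable neutral molecule
PhCH(CH₃)–OTf loses OTf⁻: pKₐ(CF₃SO₃H (triflic acid)) ≈ -14
PhCH(CH₃)–I loses I⁻: pKₐ(HI) ≈ -10
PhCH(CH₃)–OH₂⁺ loses H₂O: pKₐ(H₃O⁺) ≈ -1.7
PhCH(CH₃)–OPO(OH)₂ loses H₂PO₄⁻: pKₐ(H₃PO₄) ≈ 2.1
PhCH(CH₃)–OCH₃ loses CH₃O⁻: pKₐ(CH₃OH) ≈ 15.5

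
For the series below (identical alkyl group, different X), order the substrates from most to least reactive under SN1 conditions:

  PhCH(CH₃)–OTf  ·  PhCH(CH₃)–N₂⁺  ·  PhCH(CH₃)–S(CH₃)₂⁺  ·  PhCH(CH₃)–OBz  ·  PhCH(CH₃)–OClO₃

PhCH(CH₃)–N₂⁺ > PhCH(CH₃)–OTf > PhCH(CH₃)–OClO₃ > PhCH(CH₃)–S(CH₃)₂⁺ > PhCH(CH₃)–OBz

The skeletons are identical, so relative rate is governed entirely by leaving-group ability.
A good leaving group is a weak base: the lower the pKₐ of its conjugate acid, the more readily it departs.
PhCH(CH₃)–N₂⁺ loses N₂: no meaningful conjugate acid; N₂ departs as an exceptionally stable neutral molecule
PhCH(CH₃)–OTf loses OTf⁻: pKₐ(CF₃SO₃H (triflic acid)) ≈ -14
PhCH(CH₃)–OClO₃ loses ClO₄⁻: pKₐ(HClO₄) ≈ -10
PhCH(CH₃)–S(CH₃)₂⁺ loses SR'₂: pKₐ(R'₂SH⁺) ≈ -7
PhCH(CH₃)–OBz loses PhCOO⁻: pKₐ(C₆H₅COOH) ≈ 4.2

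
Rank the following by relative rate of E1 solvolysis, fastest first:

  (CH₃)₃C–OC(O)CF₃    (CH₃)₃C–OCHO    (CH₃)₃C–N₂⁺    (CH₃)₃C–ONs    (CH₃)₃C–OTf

With the same alkyl group throughout, only the leaving group differentiates the rates.
A good leaving group is a weak base: the lower the pKₐ of its conjugate acid, the more readily it departs.
(CH₃)₃C–N₂⁺ loses N₂: no meaningful conjugate acid; N₂ departs as an exceptionally stable neutral molecule
(CH₃)₃C–OTf loses OTf⁻: pKₐ(CF₃SO₃H (triflic acid)) ≈ -14
(CH₃)₃C–ONs loses ONs⁻: pKₐ(p-O₂NC₆H₄SO₃H) ≈ -3.5
(CH₃)₃C–OC(O)CF₃ loses CF₃COO⁻: pKₐ(CF₃COOH) ≈ 0.2
(CH₃)₃C–OCHO loses HCOO⁻: pKₐ(HCOOH) ≈ 3.8

(CH₃)₃C–N₂⁺ > (CH₃)₃C–OTf > (CH₃)₃C–ONs > (CH₃)₃C–OC(O)CF₃ > (CH₃)₃C–OCHO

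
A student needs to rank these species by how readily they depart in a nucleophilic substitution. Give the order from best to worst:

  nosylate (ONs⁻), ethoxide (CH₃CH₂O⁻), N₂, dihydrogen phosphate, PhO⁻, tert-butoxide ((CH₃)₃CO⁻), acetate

A good leaving group is a weak base: the lower the pKₐ of its conjugate acid, the more readily it departs.
N₂: no meaningful conjugate acid; N₂ departs as an exceptionally stable neutral molecule
nosylate (ONs⁻): pKₐ(p-O₂NC₆H₄SO₃H) ≈ -3.5
dihydrogen phosphate: pKₐ(H₃PO₄) ≈ 2.1
acetate: pKₐ(CH₃COOH) ≈ 4.8
PhO⁻: pKₐ(C₆H₅OH (phenol)) ≈ 10
ethoxide (CH₃CH₂O⁻): pKₐ(CH₃CH₂OH) ≈ 16
tert-butoxide ((CH₃)₃CO⁻): pKₐ(t-BuOH) ≈ 18

N₂ > nosylate (ONs⁻) > dihydrogen phosphate > acetate > PhO⁻ > ethoxide (CH₃CH₂O⁻) > tert-butoxide ((CH₃)₃CO⁻)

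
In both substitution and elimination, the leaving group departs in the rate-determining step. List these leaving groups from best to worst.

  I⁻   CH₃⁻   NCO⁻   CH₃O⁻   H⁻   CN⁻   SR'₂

I⁻ > SR'₂ > NCO⁻ > CN⁻ > CH₃O⁻ > H⁻ > CH₃⁻

Rank by basicity of the departing species: weakest base leaves most easily.
I⁻: pKₐ(HI) ≈ -10
SR'₂: pKₐ(R'₂SH⁺) ≈ -7
NCO⁻: pKₐ(HOCN) ≈ 3.5 — resonance between N and O
CN⁻: pKₐ(HCN) ≈ 9.2 — sp carbon stabilises the charge somewhat, but still a poor LG
CH₃O⁻: pKₐ(CH₃OH) ≈ 15.5
H⁻: pKₐ(H₂) ≈ 36 — extremely strong base; leaves only in special hydride-transfer contexts
CH₃⁻: pKₐ(CH₄) ≈ 48 — unstabilised carbanion; the worst conceivable leaving group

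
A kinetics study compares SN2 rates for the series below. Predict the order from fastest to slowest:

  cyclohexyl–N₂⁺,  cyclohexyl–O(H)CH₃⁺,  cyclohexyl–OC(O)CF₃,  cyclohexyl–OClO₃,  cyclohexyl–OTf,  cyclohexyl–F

cyclohexyl–N₂⁺ > cyclohexyl–OTf > cyclohexyl–OClO₃ > cyclohexyl–O(H)CH₃⁺ > cyclohexyl–OC(O)CF₃ > cyclohexyl–F

Same R in every case — rank the leaving groups.
Leaving-group ability tracks the stability of the departed species; conjugate-acid pKₐ is the usual yardstick (lower pKₐ → better LG).
cyclohexyl–N₂⁺ loses N₂: no meaningful conjugate acid; N₂ departs as an exceptionally stable neutral molecule
cyclohexyl–OTf loses OTf⁻: pKₐ(CF₃SO₃H (triflic acid)) ≈ -14
cyclohexyl–OClO₃ loses ClO₄⁻: pKₐ(HClO₄) ≈ -10
cyclohexyl–O(H)CH₃⁺ loses R'OH: pKₐ(R'OH₂⁺) ≈ -2.4
cyclohexyl–OC(O)CF₃ loses CF₃COO⁻: pKₐ(CF₃COOH) ≈ 0.2
cyclohexyl–F loses F⁻: pKₐ(HF) ≈ 3.2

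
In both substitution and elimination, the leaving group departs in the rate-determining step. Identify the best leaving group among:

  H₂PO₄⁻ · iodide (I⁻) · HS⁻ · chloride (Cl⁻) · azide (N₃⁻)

iodide (I⁻)

The more stable X⁻ (or X) is on its own — i.e. the weaker a base it is — the better a leaving group it makes.
iodide (I⁻): pKₐ(HI) ≈ -10
chloride (Cl⁻): pKₐ(HCl) ≈ -7
H₂PO₄⁻: pKₐ(H₃PO₄) ≈ 2.1
azide (N₃⁻): pKₐ(HN₃) ≈ 4.7
HS⁻: pKₐ(H₂S) ≈ 7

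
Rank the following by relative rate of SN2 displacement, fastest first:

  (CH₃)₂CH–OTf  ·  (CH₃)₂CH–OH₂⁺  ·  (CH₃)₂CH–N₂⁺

(CH₃)₂CH–N₂⁺ > (CH₃)₂CH–OTf > (CH₃)₂CH–OH₂⁺

The skeletons are identical, so relative rate is governed entirely by leaving-group ability.
The more stable X⁻ (or X) is on its own — i.e. the weaker a base it is — the better a leaving group it makes.
(CH₃)₂CH–N₂⁺ loses N₂: no meaningful conjugate acid; N₂ departs as an exceptionally stable neutral molecule
(CH₃)₂CH–OTf loses OTf⁻: pKₐ(CF₃SO₃H (triflic acid)) ≈ -14
(CH₃)₂CH–OH₂⁺ loses H₂O: pKₐ(H₃O⁺) ≈ -1.7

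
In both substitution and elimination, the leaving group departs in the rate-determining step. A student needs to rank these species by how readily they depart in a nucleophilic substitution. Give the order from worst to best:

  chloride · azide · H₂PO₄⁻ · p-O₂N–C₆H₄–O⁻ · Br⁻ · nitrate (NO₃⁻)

p-O₂N–C₆H₄–O⁻ < azide < H₂PO₄⁻ < nitrate (NO₃⁻) < chloride < Br⁻

Rank by basicity of the departing species: weakest base leaves most easily.
Br⁻: pKₐ(HBr) ≈ -9
chloride: pKₐ(HCl) ≈ -7
nitrate (NO₃⁻): pKₐ(HNO₃) ≈ -1.3
H₂PO₄⁻: pKₐ(H₃PO₄) ≈ 2.1
azide: pKₐ(HN₃) ≈ 4.7
p-O₂N–C₆H₄–O⁻: pKₐ(p-nitrophenol) ≈ 7.2
Listed from poorest to best leaving group as asked.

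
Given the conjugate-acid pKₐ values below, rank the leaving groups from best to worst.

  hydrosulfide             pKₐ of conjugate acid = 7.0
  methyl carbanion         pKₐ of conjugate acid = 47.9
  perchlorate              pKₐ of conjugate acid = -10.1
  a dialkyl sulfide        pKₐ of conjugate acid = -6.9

Lower conjugate-acid pKₐ ⇒ weaker base ⇒ better leaving group.
Sorting by the given values: perchlorate (-10.1), a dialkyl sulfide (-6.9), hydrosulfide (7.0), methyl carbanion (47.9).

perchlorate > a dialkyl sulfide > hydrosulfide > methyl carbanion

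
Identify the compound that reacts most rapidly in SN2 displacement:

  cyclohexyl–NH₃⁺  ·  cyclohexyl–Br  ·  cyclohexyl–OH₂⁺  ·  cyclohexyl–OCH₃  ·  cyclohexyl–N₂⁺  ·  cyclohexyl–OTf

cyclohexyl–N₂⁺

With the same alkyl group throughout, only the leaving group differentiates the rates.
Leaving-group ability tracks the stability of the departed species; conjugate-acid pKₐ is the usual yardstick (lower pKₐ → better LG).
cyclohexyl–N₂⁺ loses N₂: no meaningful conjugate acid; N₂ departs as an exceptionally stable neutral molecule
cyclohexyl–OTf loses OTf⁻: pKₐ(CF₃SO₃H (triflic acid)) ≈ -14
cyclohexyl–Br loses Br⁻: pKₐ(HBr) ≈ -9
cyclohexyl–OH₂⁺ loses H₂O: pKₐ(H₃O⁺) ≈ -1.7
cyclohexyl–NH₃⁺ loses NH₃: pKₐ(NH₄⁺) ≈ 9.2
cyclohexyl–OCH₃ loses CH₃O⁻: pKₐ(CH₃OH) ≈ 15.5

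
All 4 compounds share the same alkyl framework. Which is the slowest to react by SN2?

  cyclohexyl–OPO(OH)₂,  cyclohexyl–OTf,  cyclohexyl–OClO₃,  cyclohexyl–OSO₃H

Same R in every case — rank the leaving groups.
The more stable X⁻ (or X) is on its own — i.e. the weaker a base it is — the better a leaving group it makes.
cyclohexyl–OTf loses OTf⁻: pKₐ(CF₃SO₃H (triflic acid)) ≈ -14
cyclohexyl–OClO₃ loses ClO₄⁻: pKₐ(HClO₄) ≈ -10
cyclohexyl–OSO₃H loses HSO₄⁻: pKₐ(H₂SO₄) ≈ -3
cyclohexyl–OPO(OH)₂ loses H₂PO₄⁻: pKₐ(H₃PO₄) ≈ 2.1

cyclohexyl–OPO(OH)₂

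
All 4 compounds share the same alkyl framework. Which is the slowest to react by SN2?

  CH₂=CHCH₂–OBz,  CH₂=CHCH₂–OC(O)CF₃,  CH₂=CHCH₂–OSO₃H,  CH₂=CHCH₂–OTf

CH₂=CHCH₂–OBz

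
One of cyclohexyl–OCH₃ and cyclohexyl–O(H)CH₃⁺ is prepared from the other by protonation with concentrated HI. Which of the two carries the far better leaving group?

cyclohexyl–O(H)CH₃⁺

From cyclohexyl–OCH₃ the departing group would be CH₃O⁻ (pKₐ(CH₃OH) ≈ 15.5). Strong base; alkoxides do not leave unassisted.
From cyclohexyl–O(H)CH₃⁺ the leaving group is R'OH (pKₐ(R'OH₂⁺) ≈ -2.4). Neutral; leaves from a protonated ether (an oxonium ion, R–O(H)R'⁺).
Protonation with concentrated HI works by allowing neutral methanol, rather than methoxide, to depart, making cyclohexyl–O(H)CH₃⁺ enormously more reactive.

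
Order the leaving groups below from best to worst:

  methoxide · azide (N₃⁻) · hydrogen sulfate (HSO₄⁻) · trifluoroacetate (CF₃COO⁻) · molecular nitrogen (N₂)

molecular nitrogen (N₂) > hydrogen sulfate (HSO₄⁻) > trifluoroacetate (CF₃COO⁻) > azide (N₃⁻) > methoxide

molecular nitrogen (N₂): no meaningful conjugate acid; N₂ departs as an exceptionally stable neutral molecule
hydrogen sulfate (HSO₄⁻): pKₐ(H₂SO₄) ≈ -3
trifluoroacetate (CF₃COO⁻): pKₐ(CF₃COOH) ≈ 0.2
azide (N₃⁻): pKₐ(HN₃) ≈ 4.7
methoxide: pKₐ(CH₃OH) ≈ 15.5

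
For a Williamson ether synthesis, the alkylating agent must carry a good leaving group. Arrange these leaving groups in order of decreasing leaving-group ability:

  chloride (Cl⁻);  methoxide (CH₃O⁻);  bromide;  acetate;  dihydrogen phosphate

bromide > chloride (Cl⁻) > dihydrogen phosphate > acetate > methoxide (CH₃O⁻)

bromide: pKₐ(HBr) ≈ -9
chloride (Cl⁻): pKₐ(HCl) ≈ -7
dihydrogen phosphate: pKₐ(H₃PO₄) ≈ 2.1
acetate: pKₐ(CH₃COOH) ≈ 4.8
methoxide (CH₃O⁻): pKₐ(CH₃OH) ≈ 15.5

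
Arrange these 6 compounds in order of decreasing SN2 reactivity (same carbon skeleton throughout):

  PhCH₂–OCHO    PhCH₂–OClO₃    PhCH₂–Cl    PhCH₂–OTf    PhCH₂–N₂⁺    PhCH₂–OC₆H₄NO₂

PhCH₂–N₂⁺ > PhCH₂–OTf > PhCH₂–OClO₃ > PhCH₂–Cl > PhCH₂–OCHO > PhCH₂–OC₆H₄NO₂

With the same alkyl group throughout, only the leaving group differentiates the rates.
The more stable X⁻ (or X) is on its own — i.e. the weaker a base it is — the better a leaving group it makes.
PhCH₂–N₂⁺ loses N₂: no meaningful conjugate acid; N₂ departs as an exceptionally stable neutral molecule
PhCH₂–OTf loses OTf⁻: pKₐ(CF₃SO₃H (triflic acid)) ≈ -14
PhCH₂–OClO₃ loses ClO₄⁻: pKₐ(HClO₄) ≈ -10
PhCH₂–Cl loses Cl⁻: pKₐ(HCl) ≈ -7
PhCH₂–OCHO loses HCOO⁻: pKₐ(HCOOH) ≈ 3.8
PhCH₂–OC₆H₄NO₂ loses p-O₂N–C₆H₄–O⁻: pKₐ(p-nitrophenol) ≈ 7.2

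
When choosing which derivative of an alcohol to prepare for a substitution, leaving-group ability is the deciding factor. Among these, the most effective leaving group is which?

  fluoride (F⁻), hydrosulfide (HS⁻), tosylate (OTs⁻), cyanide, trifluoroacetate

tosylate (OTs⁻)

Leaving-group ability tracks the stability of the departed species; conjugate-acid pKₐ is the usual yardstick (lower pKₐ → better LG).
tosylate (OTs⁻): pKₐ(p-CH₃C₆H₄SO₃H (TsOH)) ≈ -2.8
trifluoroacetate: pKₐ(CF₃COOH) ≈ 0.2
fluoride (F⁻): pKₐ(HF) ≈ 3.2
hydrosulfide (HS⁻): pKₐ(H₂S) ≈ 7
cyanide: pKₐ(HCN) ≈ 9.2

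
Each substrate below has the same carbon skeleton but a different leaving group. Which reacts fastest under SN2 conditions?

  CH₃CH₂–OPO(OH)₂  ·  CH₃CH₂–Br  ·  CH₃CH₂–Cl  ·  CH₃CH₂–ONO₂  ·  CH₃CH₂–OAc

CH₃CH₂–Br

The skeletons are identical, so relative rate is governed entirely by leaving-group ability.
Leaving-group ability tracks the stability of the departed species; conjugate-acid pKₐ is the usual yardstick (lower pKₐ → better LG).
CH₃CH₂–Br loses Br⁻: pKₐ(HBr) ≈ -9
CH₃CH₂–Cl loses Cl⁻: pKₐ(HCl) ≈ -7
CH₃CH₂–ONO₂ loses NO₃⁻: pKₐ(HNO₃) ≈ -1.3
CH₃CH₂–OPO(OH)₂ loses H₂PO₄⁻: pKₐ(H₃PO₄) ≈ 2.1
CH₃CH₂–OAc loses AcO⁻: pKₐ(CH₃COOH) ≈ 4.8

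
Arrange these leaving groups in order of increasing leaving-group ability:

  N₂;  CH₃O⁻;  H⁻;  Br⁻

H⁻ < CH₃O⁻ < Br⁻ < N₂

N₂: no meaningful conjugate acid; N₂ departs as an exceptionally stable neutral molecule
Br⁻: pKₐ(HBr) ≈ -9
CH₃O⁻: pKₐ(CH₃OH) ≈ 15.5 — strong base; alkoxides do not leave unassisted
H⁻: pKₐ(H₂) ≈ 36
The question asks for worst first, so the sequence is read in increasing leaving-group ability.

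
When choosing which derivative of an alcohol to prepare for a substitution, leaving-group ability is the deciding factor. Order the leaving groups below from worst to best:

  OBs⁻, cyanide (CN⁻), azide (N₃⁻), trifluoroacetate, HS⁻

Rank by basicity of the departing species: weakest base leaves most easily.
OBs⁻: pKₐ(p-BrC₆H₄SO₃H) ≈ -2.8
trifluoroacetate: pKₐ(CF₃COOH) ≈ 0.2
azide (N₃⁻): pKₐ(HN₃) ≈ 4.7
HS⁻: pKₐ(H₂S) ≈ 7
cyanide (CN⁻): pKₐ(HCN) ≈ 9.2
Listed from poorest to best leaving group as asked.

cyanide (CN⁻) < HS⁻ < azide (N₃⁻) < trifluoroacetate < OBs⁻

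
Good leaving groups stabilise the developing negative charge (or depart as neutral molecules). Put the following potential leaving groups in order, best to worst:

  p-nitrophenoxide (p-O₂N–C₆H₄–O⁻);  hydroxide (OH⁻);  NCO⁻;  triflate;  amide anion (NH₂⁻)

A good leaving group is a weak base: the lower the pKₐ of its conjugate acid, the more readily it departs.
triflate: pKₐ(CF₃SO₃H (triflic acid)) ≈ -14
NCO⁻: pKₐ(HOCN) ≈ 3.5
p-nitrophenoxide (p-O₂N–C₆H₄–O⁻): pKₐ(p-nitrophenol) ≈ 7.2
hydroxide (OH⁻): pKₐ(H₂O) ≈ 15.7
amide anion (NH₂⁻): pKₐ(NH₃) ≈ 38

triflate > NCO⁻ > p-nitrophenoxide (p-O₂N–C₆H₄–O⁻) > hydroxide (OH⁻) > amide anion (NH₂⁻)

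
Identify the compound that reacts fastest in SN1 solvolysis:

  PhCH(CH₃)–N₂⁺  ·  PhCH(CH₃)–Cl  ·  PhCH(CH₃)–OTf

With the same alkyl group throughout, only the leaving group differentiates the rates.
A good leaving group is a weak base: the lower the pKₐ of its conjugate acid, the more readily it departs.
PhCH(CH₃)–N₂⁺ loses N₂: no meaningful conjugate acid; N₂ departs as an exceptionally stable neutral molecule
PhCH(CH₃)–OTf loses OTf⁻: pKₐ(CF₃SO₃H (triflic acid)) ≈ -14
PhCH(CH₃)–Cl loses Cl⁻: pKₐ(HCl) ≈ -7

PhCH(CH₃)–N₂⁺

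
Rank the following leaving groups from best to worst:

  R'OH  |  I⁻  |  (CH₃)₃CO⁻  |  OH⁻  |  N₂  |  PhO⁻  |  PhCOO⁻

Rank by basicity of the departing species: weakest base leaves most easily.
N₂: no meaningful conjugate acid; N₂ departs as an exceptionally stable neutral molecule
I⁻: pKₐ(HI) ≈ -10
R'OH: pKₐ(R'OH₂⁺) ≈ -2.4 — neutral; leaves from a protonated ether (an oxonium ion, R–O(H)R'⁺)
PhCOO⁻: pKₐ(C₆H₅COOH) ≈ 4.2
PhO⁻: pKₐ(C₆H₅OH (phenol)) ≈ 10 — resonance into the ring helps, but still a poor LG
OH⁻: pKₐ(H₂O) ≈ 15.7
(CH₃)₃CO⁻: pKₐ(t-BuOH) ≈ 18 — bulky, strongly basic alkoxide

N₂ > I⁻ > R'OH > PhCOO⁻ > PhO⁻ > OH⁻ > (CH₃)₃CO⁻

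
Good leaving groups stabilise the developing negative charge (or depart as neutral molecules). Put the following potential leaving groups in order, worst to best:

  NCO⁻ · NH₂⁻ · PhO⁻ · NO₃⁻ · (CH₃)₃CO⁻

NH₂⁻ < (CH₃)₃CO⁻ < PhO⁻ < NCO⁻ < NO₃⁻

Rank by basicity of the departing species: weakest base leaves most easily.
NO₃⁻: pKₐ(HNO₃) ≈ -1.3
NCO⁻: pKₐ(HOCN) ≈ 3.5 — resonance between N and O
PhO⁻: pKₐ(C₆H₅OH (phenol)) ≈ 10 — resonance into the ring helps, but still a poor LG
(CH₃)₃CO⁻: pKₐ(t-BuOH) ≈ 18
NH₂⁻: pKₐ(NH₃) ≈ 38
Reversing gives the worst-to-best order requested.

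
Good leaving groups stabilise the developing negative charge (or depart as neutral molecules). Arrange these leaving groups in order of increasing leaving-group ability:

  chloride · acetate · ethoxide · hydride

hydride < ethoxide < acetate < chloride

Rank by basicity of the departing species: weakest base leaves most easily.
chloride: pKₐ(HCl) ≈ -7
acetate: pKₐ(CH₃COOH) ≈ 4.8
ethoxide: pKₐ(CH₃CH₂OH) ≈ 16
hydride: pKₐ(H₂) ≈ 36
Listed from poorest to best leaving group as asked.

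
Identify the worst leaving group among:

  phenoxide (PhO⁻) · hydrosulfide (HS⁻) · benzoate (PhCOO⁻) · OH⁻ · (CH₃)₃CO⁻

(CH₃)₃CO⁻

Leaving-group ability tracks the stability of the departed species; conjugate-acid pKₐ is the usual yardstick (lower pKₐ → better LG).
benzoate (PhCOO⁻): pKₐ(C₆H₅COOH) ≈ 4.2
hydrosulfide (HS⁻): pKₐ(H₂S) ≈ 7
phenoxide (PhO⁻): pKₐ(C₆H₅OH (phenol)) ≈ 10
OH⁻: pKₐ(H₂O) ≈ 15.7
(CH₃)₃CO⁻: pKₐ(t-BuOH) ≈ 18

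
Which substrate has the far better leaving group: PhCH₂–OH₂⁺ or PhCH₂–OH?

From PhCH₂–OH the departing group would be OH⁻ (pKₐ(H₂O) ≈ 15.7). Strong base; essentially never leaves without prior activation.
From PhCH₂–OH₂⁺ the leaving group is H₂O (pKₐ(H₃O⁺) ≈ -1.7). Neutral; leaves from a protonated alcohol (R–OH₂⁺).
(In practice PhCH₂–OH₂⁺ is made from PhCH₂–OH by protonation with strong acid, converting the leaving group from hydroxide to neutral water.)

PhCH₂–OH₂⁺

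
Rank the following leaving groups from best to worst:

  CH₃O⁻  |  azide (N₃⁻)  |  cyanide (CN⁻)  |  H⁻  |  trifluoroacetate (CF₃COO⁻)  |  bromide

bromide: pKₐ(HBr) ≈ -9
trifluoroacetate (CF₃COO⁻): pKₐ(CF₃COOH) ≈ 0.2
azide (N₃⁻): pKₐ(HN₃) ≈ 4.7
cyanide (CN⁻): pKₐ(HCN) ≈ 9.2 — sp carbon stabilises the charge somewhat, but still a poor LG
CH₃O⁻: pKₐ(CH₃OH) ≈ 15.5
H⁻: pKₐ(H₂) ≈ 36

bromide > trifluoroacetate (CF₃COO⁻) > azide (N₃⁻) > cyanide (CN⁻) > CH₃O⁻ > H⁻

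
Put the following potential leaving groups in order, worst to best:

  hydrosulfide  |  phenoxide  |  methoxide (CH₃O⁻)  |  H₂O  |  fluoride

methoxide (CH₃O⁻) < phenoxide < hydrosulfide < fluoride < H₂O

Rank by basicity of the departing species: weakest base leaves most easily.
H₂O: pKₐ(H₃O⁺) ≈ -1.7 — neutral; leaves from a protonated alcohol (R–OH₂⁺)
fluoride: pKₐ(HF) ≈ 3.2 — small and strongly basic; the poor halide leaving group
hydrosulfide: pKₐ(H₂S) ≈ 7 — larger and more polarisable than the oxygen analogue
phenoxide: pKₐ(C₆H₅OH (phenol)) ≈ 10 — resonance into the ring helps, but still a poor LG
methoxide (CH₃O⁻): pKₐ(CH₃OH) ≈ 15.5
Reversing gives the worst-to-best order requested.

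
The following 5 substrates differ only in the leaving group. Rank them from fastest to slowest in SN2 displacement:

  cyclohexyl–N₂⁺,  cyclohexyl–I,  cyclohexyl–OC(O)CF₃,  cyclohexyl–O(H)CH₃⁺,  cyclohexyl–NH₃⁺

cyclohexyl–N₂⁺ > cyclohexyl–I > cyclohexyl–O(H)CH₃⁺ > cyclohexyl–OC(O)CF₃ > cyclohexyl–NH₃⁺

Identical carbon frameworks mean the comparison reduces to leaving-group quality.
The more stable X⁻ (or X) is on its own — i.e. the weaker a base it is — the better a leaving group it makes.
cyclohexyl–N₂⁺ loses N₂: no meaningful conjugate acid; N₂ departs as an exceptionally stable neutral molecule
cyclohexyl–I loses I⁻: pKₐ(HI) ≈ -10
cyclohexyl–O(H)CH₃⁺ loses R'OH: pKₐ(R'OH₂⁺) ≈ -2.4
cyclohexyl–OC(O)CF₃ loses CF₃COO⁻: pKₐ(CF₃COOH) ≈ 0.2
cyclohexyl–NH₃⁺ loses NH₃: pKₐ(NH₄⁺) ≈ 9.2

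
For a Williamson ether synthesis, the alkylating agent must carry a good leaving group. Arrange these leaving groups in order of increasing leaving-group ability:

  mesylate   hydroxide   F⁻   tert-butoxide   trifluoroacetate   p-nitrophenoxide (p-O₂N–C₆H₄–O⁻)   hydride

hydride < tert-butoxide < hydroxide < p-nitrophenoxide (p-O₂N–C₆H₄–O⁻) < F⁻ < trifluoroacetate < mesylate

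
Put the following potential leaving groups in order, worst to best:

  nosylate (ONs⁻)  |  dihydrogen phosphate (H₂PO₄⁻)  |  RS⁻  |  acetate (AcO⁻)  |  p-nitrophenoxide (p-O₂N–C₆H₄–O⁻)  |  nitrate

RS⁻ < p-nitrophenoxide (p-O₂N–C₆H₄–O⁻) < acetate (AcO⁻) < dihydrogen phosphate (H₂PO₄⁻) < nitrate < nosylate (ONs⁻)

nosylate (ONs⁻): pKₐ(p-O₂NC₆H₄SO₃H) ≈ -3.5 — p-nitro group further stabilises the sulfonate
nitrate: pKₐ(HNO₃) ≈ -1.3 — resonance-delocalised over three oxygens
dihydrogen phosphate (H₂PO₄⁻): pKₐ(H₃PO₄) ≈ 2.1 — moderate base; biological leaving group after further activation
acetate (AcO⁻): pKₐ(CH₃COOH) ≈ 4.8 — resonance-stabilised but still a weak base
p-nitrophenoxide (p-O₂N–C₆H₄–O⁻): pKₐ(p-nitrophenol) ≈ 7.2 — nitro group delocalises the charge; the classic chromogenic LG
RS⁻: pKₐ(RSH (a thiol)) ≈ 10.5 — moderately basic; rarely leaves without activation
Reversing gives the worst-to-best order requested.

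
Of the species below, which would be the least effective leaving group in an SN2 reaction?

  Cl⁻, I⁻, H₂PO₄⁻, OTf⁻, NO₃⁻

H₂PO₄⁻

OTf⁻: pKₐ(CF₃SO₃H (triflic acid)) ≈ -14
I⁻: pKₐ(HI) ≈ -10
Cl⁻: pKₐ(HCl) ≈ -7
NO₃⁻: pKₐ(HNO₃) ≈ -1.3
H₂PO₄⁻: pKₐ(H₃PO₄) ≈ 2.1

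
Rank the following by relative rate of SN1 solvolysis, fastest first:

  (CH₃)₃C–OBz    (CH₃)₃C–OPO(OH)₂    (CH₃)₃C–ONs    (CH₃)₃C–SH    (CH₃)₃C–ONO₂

(CH₃)₃C–ONs > (CH₃)₃C–ONO₂ > (CH₃)₃C–OPO(OH)₂ > (CH₃)₃C–OBz > (CH₃)₃C–SH

Same R in every case — rank the leaving groups.
Rank by basicity of the departing species: weakest base leaves most easily.
(CH₃)₃C–ONs loses ONs⁻: pKₐ(p-O₂NC₆H₄SO₃H) ≈ -3.5
(CH₃)₃C–ONO₂ loses NO₃⁻: pKₐ(HNO₃) ≈ -1.3
(CH₃)₃C–OPO(OH)₂ loses H₂PO₄⁻: pKₐ(H₃PO₄) ≈ 2.1
(CH₃)₃C–OBz loses PhCOO⁻: pKₐ(C₆H₅COOH) ≈ 4.2
(CH₃)₃C–SH loses HS⁻: pKₐ(H₂S) ≈ 7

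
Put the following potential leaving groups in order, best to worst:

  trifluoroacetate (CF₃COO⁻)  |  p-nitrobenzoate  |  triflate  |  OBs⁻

triflate: pKₐ(CF₃SO₃H (triflic acid)) ≈ -14 — charge spread over three oxygens and a CF₃ group; the premier leaving group in synthesis
OBs⁻: pKₐ(p-BrC₆H₄SO₃H) ≈ -2.8 — arenesulfonate with a p-bromo substituent
trifluoroacetate (CF₃COO⁻): pKₐ(CF₃COOH) ≈ 0.2 — strongly electron-withdrawing CF₃ stabilises the carboxylate
p-nitrobenzoate: pKₐ(p-nitrobenzoic acid) ≈ 3.4 — electron-withdrawing nitro group stabilises the carboxylate

triflate > OBs⁻ > trifluoroacetate (CF₃COO⁻) > p-nitrobenzoate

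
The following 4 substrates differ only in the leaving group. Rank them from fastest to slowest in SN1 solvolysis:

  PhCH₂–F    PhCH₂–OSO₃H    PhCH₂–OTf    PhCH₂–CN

PhCH₂–OTf > PhCH₂–OSO₃H > PhCH₂–F > PhCH₂–CN

Identical carbon frameworks mean the comparison reduces to leaving-group quality.
A good leaving group is a weak base: the lower the pKₐ of its conjugate acid, the more readily it departs.
PhCH₂–OTf loses OTf⁻: pKₐ(CF₃SO₃H (triflic acid)) ≈ -14
PhCH₂–OSO₃H loses HSO₄⁻: pKₐ(H₂SO₄) ≈ -3
PhCH₂–F loses F⁻: pKₐ(HF) ≈ 3.2
PhCH₂–CN loses CN⁻: pKₐ(HCN) ≈ 9.2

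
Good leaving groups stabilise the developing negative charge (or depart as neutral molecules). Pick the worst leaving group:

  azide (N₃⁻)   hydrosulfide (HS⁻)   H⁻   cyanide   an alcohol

Leaving-group ability tracks the stability of the departed species; conjugate-acid pKₐ is the usual yardstick (lower pKₐ → better LG).
an alcohol: pKₐ(R'OH₂⁺) ≈ -2.4
azide (N₃⁻): pKₐ(HN₃) ≈ 4.7
hydrosulfide (HS⁻): pKₐ(H₂S) ≈ 7
cyanide: pKₐ(HCN) ≈ 9.2
H⁻: pKₐ(H₂) ≈ 36

H⁻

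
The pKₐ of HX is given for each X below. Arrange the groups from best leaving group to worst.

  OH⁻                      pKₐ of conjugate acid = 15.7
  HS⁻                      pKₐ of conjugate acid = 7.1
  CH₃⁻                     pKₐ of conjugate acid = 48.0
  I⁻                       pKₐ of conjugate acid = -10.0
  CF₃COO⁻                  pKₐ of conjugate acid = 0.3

I⁻ > CF₃COO⁻ > HS⁻ > OH⁻ > CH₃⁻

Lower conjugate-acid pKₐ ⇒ weaker base ⇒ better leaving group.
Sorting by the given values: I⁻ (-10.0), CF₃COO⁻ (0.3), HS⁻ (7.1), OH⁻ (15.7), CH₃⁻ (48.0).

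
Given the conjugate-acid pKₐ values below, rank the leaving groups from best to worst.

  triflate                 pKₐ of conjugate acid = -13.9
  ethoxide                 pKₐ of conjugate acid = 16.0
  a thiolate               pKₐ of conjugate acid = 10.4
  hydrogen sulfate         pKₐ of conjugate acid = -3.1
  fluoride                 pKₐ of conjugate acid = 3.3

triflate > hydrogen sulfate > fluoride > a thiolate > ethoxide

Lower conjugate-acid pKₐ ⇒ weaker base ⇒ better leaving group.
Sorting by the given values: triflate (-13.9), hydrogen sulfate (-3.1), fluoride (3.3), a thiolate (10.4), ethoxide (16.0).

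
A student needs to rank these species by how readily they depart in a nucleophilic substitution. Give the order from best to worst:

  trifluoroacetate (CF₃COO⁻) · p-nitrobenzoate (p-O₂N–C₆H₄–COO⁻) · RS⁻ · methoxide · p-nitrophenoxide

trifluoroacetate (CF₃COO⁻): pKₐ(CF₃COOH) ≈ 0.2 — strongly electron-withdrawing CF₃ stabilises the carboxylate
p-nitrobenzoate (p-O₂N–C₆H₄–COO⁻): pKₐ(p-nitrobenzoic acid) ≈ 3.4 — electron-withdrawing nitro group stabilises the carboxylate
p-nitrophenoxide: pKₐ(p-nitrophenol) ≈ 7.2 — nitro group delocalises the charge; the classic chromogenic LG
RS⁻: pKₐ(RSH (a thiol)) ≈ 10.5 — moderately basic; rarely leaves without activation
methoxide: pKₐ(CH₃OH) ≈ 15.5

trifluoroacetate (CF₃COO⁻) > p-nitrobenzoate (p-O₂N–C₆H₄–COO⁻) > p-nitrophenoxide > RS⁻ > methoxide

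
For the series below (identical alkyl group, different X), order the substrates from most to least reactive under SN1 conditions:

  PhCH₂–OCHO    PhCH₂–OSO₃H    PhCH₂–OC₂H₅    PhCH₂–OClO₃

With the same alkyl group throughout, only the leaving group differentiates the rates.
A good leaving group is a weak base: the lower the pKₐ of its conjugate acid, the more readily it departs.
PhCH₂–OClO₃ loses ClO₄⁻: pKₐ(HClO₄) ≈ -10
PhCH₂–OSO₃H loses HSO₄⁻: pKₐ(H₂SO₄) ≈ -3
PhCH₂–OCHO loses HCOO⁻: pKₐ(HCOOH) ≈ 3.8
PhCH₂–OC₂H₅ loses CH₃CH₂O⁻: pKₐ(CH₃CH₂OH) ≈ 16

PhCH₂–OClO₃ > PhCH₂–OSO₃H > PhCH₂–OCHO > PhCH₂–OC₂H₅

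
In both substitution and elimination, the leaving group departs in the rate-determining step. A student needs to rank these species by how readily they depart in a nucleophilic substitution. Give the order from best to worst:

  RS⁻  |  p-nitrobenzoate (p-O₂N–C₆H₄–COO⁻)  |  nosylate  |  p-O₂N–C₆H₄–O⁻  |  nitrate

A good leaving group is a weak base: the lower the pKₐ of its conjugate acid, the more readily it departs.
nosylate: pKₐ(p-O₂NC₆H₄SO₃H) ≈ -3.5 — p-nitro group further stabilises the sulfonate
nitrate: pKₐ(HNO₃) ≈ -1.3 — resonance-delocalised over three oxygens
p-nitrobenzoate (p-O₂N–C₆H₄–COO⁻): pKₐ(p-nitrobenzoic acid) ≈ 3.4 — electron-withdrawing nitro group stabilises the carboxylate
p-O₂N–C₆H₄–O⁻: pKₐ(p-nitrophenol) ≈ 7.2 — nitro group delocalises the charge; the classic chromogenic LG
RS⁻: pKₐ(RSH (a thiol)) ≈ 10.5

nosylate > nitrate > p-nitrobenzoate (p-O₂N–C₆H₄–COO⁻) > p-O₂N–C₆H₄–O⁻ > RS⁻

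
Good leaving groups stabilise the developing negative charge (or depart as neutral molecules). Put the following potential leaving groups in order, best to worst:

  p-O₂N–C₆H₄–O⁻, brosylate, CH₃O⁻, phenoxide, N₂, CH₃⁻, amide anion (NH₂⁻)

N₂ > brosylate > p-O₂N–C₆H₄–O⁻ > phenoxide > CH₃O⁻ > amide anion (NH₂⁻) > CH₃⁻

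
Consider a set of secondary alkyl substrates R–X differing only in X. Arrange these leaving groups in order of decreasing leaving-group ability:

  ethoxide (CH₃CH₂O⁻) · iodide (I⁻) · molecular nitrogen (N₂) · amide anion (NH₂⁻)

The more stable X⁻ (or X) is on its own — i.e. the weaker a base it is — the better a leaving group it makes.
molecular nitrogen (N₂): no meaningful conjugate acid; N₂ departs as an exceptionally stable neutral molecule
iodide (I⁻): pKₐ(HI) ≈ -10
ethoxide (CH₃CH₂O⁻): pKₐ(CH₃CH₂OH) ≈ 16
amide anion (NH₂⁻): pKₐ(NH₃) ≈ 38

molecular nitrogen (N₂) > iodide (I⁻) > ethoxide (CH₃CH₂O⁻) > amide anion (NH₂⁻)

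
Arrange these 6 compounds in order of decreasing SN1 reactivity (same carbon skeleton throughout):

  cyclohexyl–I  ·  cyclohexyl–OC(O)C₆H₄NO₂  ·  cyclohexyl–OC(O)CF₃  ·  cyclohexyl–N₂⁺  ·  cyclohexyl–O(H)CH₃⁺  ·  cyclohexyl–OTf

cyclohexyl–N₂⁺ > cyclohexyl–OTf > cyclohexyl–I > cyclohexyl–O(H)CH₃⁺ > cyclohexyl–OC(O)CF₃ > cyclohexyl–OC(O)C₆H₄NO₂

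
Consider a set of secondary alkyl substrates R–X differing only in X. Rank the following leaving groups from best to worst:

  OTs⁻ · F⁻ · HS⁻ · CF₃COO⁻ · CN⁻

A good leaving group is a weak base: the lower the pKₐ of its conjugate acid, the more readily it departs.
OTs⁻: pKₐ(p-CH₃C₆H₄SO₃H (TsOH)) ≈ -2.8
CF₃COO⁻: pKₐ(CF₃COOH) ≈ 0.2
F⁻: pKₐ(HF) ≈ 3.2
HS⁻: pKₐ(H₂S) ≈ 7
CN⁻: pKₐ(HCN) ≈ 9.2

OTs⁻ > CF₃COO⁻ > F⁻ > HS⁻ > CN⁻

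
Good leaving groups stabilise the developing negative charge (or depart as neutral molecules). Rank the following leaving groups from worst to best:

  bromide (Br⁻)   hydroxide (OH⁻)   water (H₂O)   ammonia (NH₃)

hydroxide (OH⁻) < ammonia (NH₃) < water (H₂O) < bromide (Br⁻)

bromide (Br⁻): pKₐ(HBr) ≈ -9
water (H₂O): pKₐ(H₃O⁺) ≈ -1.7
ammonia (NH₃): pKₐ(NH₄⁺) ≈ 9.2
hydroxide (OH⁻): pKₐ(H₂O) ≈ 15.7
Listed from poorest to best leaving group as asked.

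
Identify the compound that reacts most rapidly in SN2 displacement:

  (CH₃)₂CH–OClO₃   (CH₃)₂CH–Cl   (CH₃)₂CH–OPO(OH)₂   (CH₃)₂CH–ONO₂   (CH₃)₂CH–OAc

Same R in every case — rank the leaving groups.
Rank by basicity of the departing species: weakest base leaves most easily.
(CH₃)₂CH–OClO₃ loses ClO₄⁻: pKₐ(HClO₄) ≈ -10
(CH₃)₂CH–Cl loses Cl⁻: pKₐ(HCl) ≈ -7
(CH₃)₂CH–ONO₂ loses NO₃⁻: pKₐ(HNO₃) ≈ -1.3
(CH₃)₂CH–OPO(OH)₂ loses H₂PO₄⁻: pKₐ(H₃PO₄) ≈ 2.1
(CH₃)₂CH–OAc loses AcO⁻: pKₐ(CH₃COOH) ≈ 4.8

(CH₃)₂CH–OClO₃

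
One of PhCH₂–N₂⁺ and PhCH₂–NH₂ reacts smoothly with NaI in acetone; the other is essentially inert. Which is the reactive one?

From PhCH₂–NH₂ the departing group would be NH₂⁻ (pKₐ(NH₃) ≈ 38). Extremely strong base; never a leaving group.
From PhCH₂–N₂⁺ the leaving group is N₂ (no meaningful conjugate acid; N₂ departs as an exceptionally stable neutral molecule).
(In practice PhCH₂–N₂⁺ is made from PhCH₂–NH₂ by diazotisation (NaNO₂ / HCl, 0 °C), generating a diazonium salt that expels N₂.)

PhCH₂–N₂⁺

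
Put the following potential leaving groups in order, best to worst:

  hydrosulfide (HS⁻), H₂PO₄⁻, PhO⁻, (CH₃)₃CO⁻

H₂PO₄⁻ > hydrosulfide (HS⁻) > PhO⁻ > (CH₃)₃CO⁻

H₂PO₄⁻: pKₐ(H₃PO₄) ≈ 2.1
hydrosulfide (HS⁻): pKₐ(H₂S) ≈ 7
PhO⁻: pKₐ(C₆H₅OH (phenol)) ≈ 10 — resonance into the ring helps, but still a poor LG
(CH₃)₃CO⁻: pKₐ(t-BuOH) ≈ 18 — bulky, strongly basic alkoxide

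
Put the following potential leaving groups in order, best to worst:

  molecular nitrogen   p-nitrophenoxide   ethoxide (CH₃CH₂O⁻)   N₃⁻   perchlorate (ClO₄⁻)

molecular nitrogen > perchlorate (ClO₄⁻) > N₃⁻ > p-nitrophenoxide > ethoxide (CH₃CH₂O⁻)

A good leaving group is a weak base: the lower the pKₐ of its conjugate acid, the more readily it departs.
molecular nitrogen: no meaningful conjugate acid; N₂ departs as an exceptionally stable neutral molecule
perchlorate (ClO₄⁻): pKₐ(HClO₄) ≈ -10
N₃⁻: pKₐ(HN₃) ≈ 4.7 — linear, resonance-stabilised
p-nitrophenoxide: pKₐ(p-nitrophenol) ≈ 7.2 — nitro group delocalises the charge; the classic chromogenic LG
ethoxide (CH₃CH₂O⁻): pKₐ(CH₃CH₂OH) ≈ 16 — strong base; alkoxides do not leave unassisted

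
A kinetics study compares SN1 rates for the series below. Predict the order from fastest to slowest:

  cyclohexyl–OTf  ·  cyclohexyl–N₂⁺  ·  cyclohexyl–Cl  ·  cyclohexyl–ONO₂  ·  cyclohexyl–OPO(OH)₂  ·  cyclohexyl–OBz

cyclohexyl–N₂⁺ > cyclohexyl–OTf > cyclohexyl–Cl > cyclohexyl–ONO₂ > cyclohexyl–OPO(OH)₂ > cyclohexyl–OBz

With the same alkyl group throughout, only the leaving group differentiates the rates.
A good leaving group is a weak base: the lower the pKₐ of its conjugate acid, the more readily it departs.
cyclohexyl–N₂⁺ loses N₂: no meaningful conjugate acid; N₂ departs as an exceptionally stable neutral molecule
cyclohexyl–OTf loses OTf⁻: pKₐ(CF₃SO₃H (triflic acid)) ≈ -14
cyclohexyl–Cl loses Cl⁻: pKₐ(HCl) ≈ -7
cyclohexyl–ONO₂ loses NO₃⁻: pKₐ(HNO₃) ≈ -1.3
cyclohexyl–OPO(OH)₂ loses H₂PO₄⁻: pKₐ(H₃PO₄) ≈ 2.1
cyclohexyl–OBz loses PhCOO⁻: pKₐ(C₆H₅COOH) ≈ 4.2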